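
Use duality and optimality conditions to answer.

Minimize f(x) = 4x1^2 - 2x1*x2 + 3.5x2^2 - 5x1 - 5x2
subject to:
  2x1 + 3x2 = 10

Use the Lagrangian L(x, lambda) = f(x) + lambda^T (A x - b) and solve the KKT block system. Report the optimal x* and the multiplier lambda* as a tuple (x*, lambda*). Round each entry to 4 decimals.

Form the Lagrangian:
  L(x, lambda) = (1/2) x^T Q x + c^T x + lambda^T (A x - b)
Stationarity (grad_x L = 0): Q x + c + A^T lambda = 0.
Primal feasibility: A x = b.

This gives the KKT block system:
  [ Q   A^T ] [ x     ]   [-c ]
  [ A    0  ] [ lambda ] = [ b ]

Solving the linear system:
  x*      = (1.7339, 2.1774)
  lambda* = (-2.2581)
  f(x*)   = 1.5121

x* = (1.7339, 2.1774), lambda* = (-2.2581)


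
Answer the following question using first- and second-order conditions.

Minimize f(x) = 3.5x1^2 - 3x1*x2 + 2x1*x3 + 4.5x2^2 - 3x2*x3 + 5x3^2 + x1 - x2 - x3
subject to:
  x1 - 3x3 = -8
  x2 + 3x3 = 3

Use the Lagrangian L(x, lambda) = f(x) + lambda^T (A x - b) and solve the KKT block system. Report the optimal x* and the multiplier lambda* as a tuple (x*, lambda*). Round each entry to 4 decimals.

Form the Lagrangian:
  L(x, lambda) = (1/2) x^T Q x + c^T x + lambda^T (A x - b)
Stationarity (grad_x L = 0): Q x + c + A^T lambda = 0.
Primal feasibility: A x = b.

This gives the KKT block system:
  [ Q   A^T ] [ x     ]   [-c ]
  [ A    0  ] [ lambda ] = [ b ]

Solving the linear system:
  x*      = (-3.3613, -1.6387, 1.5462)
  lambda* = (14.521, 10.3025)
  f(x*)   = 40.9958

x* = (-3.3613, -1.6387, 1.5462), lambda* = (14.521, 10.3025)


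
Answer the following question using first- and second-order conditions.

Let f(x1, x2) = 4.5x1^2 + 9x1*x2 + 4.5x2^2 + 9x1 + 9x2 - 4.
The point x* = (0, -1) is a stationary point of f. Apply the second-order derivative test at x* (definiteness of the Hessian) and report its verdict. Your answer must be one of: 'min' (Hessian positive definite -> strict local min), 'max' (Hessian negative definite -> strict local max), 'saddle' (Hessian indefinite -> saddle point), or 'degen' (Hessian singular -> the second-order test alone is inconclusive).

Compute the Hessian H = grad^2 f:
  H = [[9, 9], [9, 9]]
Verify stationarity: grad f(x*) = H x* + g = (0, 0).
Eigenvalues of H: 0, 18.
H has a zero eigenvalue (singular; positive semidefinite but not definite), so H is neither positive definite, negative definite, nor indefinite. The second-order test alone is inconclusive -> degen.
(Indeed, f is constant along the null direction of H through x*, so x* is not a strict local extremum.)

degen


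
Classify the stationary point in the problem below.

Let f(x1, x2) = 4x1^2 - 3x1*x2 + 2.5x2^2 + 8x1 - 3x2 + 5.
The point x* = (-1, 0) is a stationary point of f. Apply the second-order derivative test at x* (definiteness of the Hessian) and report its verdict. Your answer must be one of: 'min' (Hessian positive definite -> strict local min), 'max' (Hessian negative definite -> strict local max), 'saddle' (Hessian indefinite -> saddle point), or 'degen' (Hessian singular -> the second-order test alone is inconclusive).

Compute the Hessian H = grad^2 f:
  H = [[8, -3], [-3, 5]]
Verify stationarity: grad f(x*) = H x* + g = (0, 0).
Eigenvalues of H: 3.1459, 9.8541.
Both eigenvalues > 0, so H is positive definite -> x* is a strict local min.

min


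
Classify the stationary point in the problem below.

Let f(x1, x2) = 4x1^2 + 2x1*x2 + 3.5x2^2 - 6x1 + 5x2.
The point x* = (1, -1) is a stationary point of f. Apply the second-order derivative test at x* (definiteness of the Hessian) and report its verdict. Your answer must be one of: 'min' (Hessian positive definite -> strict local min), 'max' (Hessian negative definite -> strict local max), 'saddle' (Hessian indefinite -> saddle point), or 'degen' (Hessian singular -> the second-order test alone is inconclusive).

Compute the Hessian H = grad^2 f:
  H = [[8, 2], [2, 7]]
Verify stationarity: grad f(x*) = H x* + g = (0, 0).
Eigenvalues of H: 5.4384, 9.5616.
Both eigenvalues > 0, so H is positive definite -> x* is a strict local min.

min


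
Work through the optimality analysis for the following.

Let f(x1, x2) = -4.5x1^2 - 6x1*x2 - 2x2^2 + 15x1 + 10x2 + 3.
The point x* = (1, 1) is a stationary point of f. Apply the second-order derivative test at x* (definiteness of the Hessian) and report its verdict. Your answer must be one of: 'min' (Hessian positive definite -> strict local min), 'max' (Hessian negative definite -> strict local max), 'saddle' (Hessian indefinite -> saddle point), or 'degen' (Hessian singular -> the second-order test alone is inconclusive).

Compute the Hessian H = grad^2 f:
  H = [[-9, -6], [-6, -4]]
Verify stationarity: grad f(x*) = H x* + g = (0, 0).
Eigenvalues of H: -13, 0.
H has a zero eigenvalue (singular; negative semidefinite but not definite), so H is neither positive definite, negative definite, nor indefinite. The second-order test alone is inconclusive -> degen.
(Indeed, f is constant along the null direction of H through x*, so x* is not a strict local extremum.)

degen


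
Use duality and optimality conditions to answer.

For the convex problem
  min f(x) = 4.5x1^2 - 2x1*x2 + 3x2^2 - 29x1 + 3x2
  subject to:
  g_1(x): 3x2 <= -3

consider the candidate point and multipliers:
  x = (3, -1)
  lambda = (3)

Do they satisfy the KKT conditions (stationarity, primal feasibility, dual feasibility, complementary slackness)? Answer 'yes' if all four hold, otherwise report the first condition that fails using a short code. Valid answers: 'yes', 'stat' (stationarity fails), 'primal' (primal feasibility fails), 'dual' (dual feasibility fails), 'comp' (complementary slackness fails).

Gradient of f: grad f(x) = Q x + c = (0, -9)
Constraint values g_i(x) = a_i^T x - b_i:
  g_1((3, -1)) = 0
Stationarity residual: grad f(x) + sum_i lambda_i a_i = (0, 0)
  -> stationarity OK
Primal feasibility (all g_i <= 0): OK
Dual feasibility (all lambda_i >= 0): OK
Complementary slackness (lambda_i * g_i(x) = 0 for all i): OK

Verdict: yes, KKT holds.

yes


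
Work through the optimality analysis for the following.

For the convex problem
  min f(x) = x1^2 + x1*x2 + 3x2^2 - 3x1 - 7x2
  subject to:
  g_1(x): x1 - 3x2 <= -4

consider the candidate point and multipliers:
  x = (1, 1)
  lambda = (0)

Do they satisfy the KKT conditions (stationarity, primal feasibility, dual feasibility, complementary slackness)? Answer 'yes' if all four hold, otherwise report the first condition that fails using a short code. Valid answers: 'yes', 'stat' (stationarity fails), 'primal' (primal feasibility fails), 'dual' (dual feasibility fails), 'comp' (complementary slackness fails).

Gradient of f: grad f(x) = Q x + c = (0, 0)
Constraint values g_i(x) = a_i^T x - b_i:
  g_1((1, 1)) = 2
Stationarity residual: grad f(x) + sum_i lambda_i a_i = (0, 0)
  -> stationarity OK
Primal feasibility (all g_i <= 0): FAILS
Dual feasibility (all lambda_i >= 0): OK
Complementary slackness (lambda_i * g_i(x) = 0 for all i): OK

Verdict: the first failing condition is primal_feasibility -> primal.

primal


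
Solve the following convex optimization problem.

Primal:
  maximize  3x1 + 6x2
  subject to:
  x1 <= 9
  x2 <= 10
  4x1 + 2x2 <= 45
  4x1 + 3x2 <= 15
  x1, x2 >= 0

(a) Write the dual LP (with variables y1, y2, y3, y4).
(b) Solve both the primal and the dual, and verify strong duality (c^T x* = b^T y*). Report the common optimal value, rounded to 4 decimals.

The standard primal-dual pair for 'max c^T x s.t. A x <= b, x >= 0' is:
  Dual:  min b^T y  s.t.  A^T y >= c,  y >= 0.

So the dual LP is:
  minimize  9y1 + 10y2 + 45y3 + 15y4
  subject to:
    y1 + 4y3 + 4y4 >= 3
    y2 + 2y3 + 3y4 >= 6
    y1, y2, y3, y4 >= 0

Solving the primal: x* = (0, 5).
  primal value c^T x* = 30.
Solving the dual: y* = (0, 0, 0, 2).
  dual value b^T y* = 30.
Strong duality: c^T x* = b^T y*. Confirmed.

30


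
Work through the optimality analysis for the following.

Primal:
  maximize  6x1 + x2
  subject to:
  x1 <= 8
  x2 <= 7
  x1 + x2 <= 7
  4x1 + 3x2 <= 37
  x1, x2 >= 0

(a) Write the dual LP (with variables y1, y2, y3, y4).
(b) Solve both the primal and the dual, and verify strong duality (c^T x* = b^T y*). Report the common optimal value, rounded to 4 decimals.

The standard primal-dual pair for 'max c^T x s.t. A x <= b, x >= 0' is:
  Dual:  min b^T y  s.t.  A^T y >= c,  y >= 0.

So the dual LP is:
  minimize  8y1 + 7y2 + 7y3 + 37y4
  subject to:
    y1 + y3 + 4y4 >= 6
    y2 + y3 + 3y4 >= 1
    y1, y2, y3, y4 >= 0

Solving the primal: x* = (7, 0).
  primal value c^T x* = 42.
Solving the dual: y* = (0, 0, 6, 0).
  dual value b^T y* = 42.
Strong duality: c^T x* = b^T y*. Confirmed.

42


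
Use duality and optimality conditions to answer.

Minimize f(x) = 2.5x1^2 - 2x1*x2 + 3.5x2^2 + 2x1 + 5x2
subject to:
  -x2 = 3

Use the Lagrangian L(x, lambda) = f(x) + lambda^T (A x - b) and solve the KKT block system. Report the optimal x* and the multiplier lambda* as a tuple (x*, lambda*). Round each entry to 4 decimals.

Form the Lagrangian:
  L(x, lambda) = (1/2) x^T Q x + c^T x + lambda^T (A x - b)
Stationarity (grad_x L = 0): Q x + c + A^T lambda = 0.
Primal feasibility: A x = b.

This gives the KKT block system:
  [ Q   A^T ] [ x     ]   [-c ]
  [ A    0  ] [ lambda ] = [ b ]

Solving the linear system:
  x*      = (-1.6, -3)
  lambda* = (-12.8)
  f(x*)   = 10.1

x* = (-1.6, -3), lambda* = (-12.8)


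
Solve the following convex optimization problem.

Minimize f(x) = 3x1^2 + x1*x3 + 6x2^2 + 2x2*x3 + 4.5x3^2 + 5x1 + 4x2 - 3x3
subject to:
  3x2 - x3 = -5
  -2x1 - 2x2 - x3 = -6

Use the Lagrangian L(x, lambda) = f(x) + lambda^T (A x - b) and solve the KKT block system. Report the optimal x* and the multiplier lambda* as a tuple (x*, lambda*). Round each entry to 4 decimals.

Form the Lagrangian:
  L(x, lambda) = (1/2) x^T Q x + c^T x + lambda^T (A x - b)
Stationarity (grad_x L = 0): Q x + c + A^T lambda = 0.
Primal feasibility: A x = b.

This gives the KKT block system:
  [ Q   A^T ] [ x     ]   [-c ]
  [ A    0  ] [ lambda ] = [ b ]

Solving the linear system:
  x*      = (2.6373, -0.8549, 2.4353)
  lambda* = (8.2157, 11.6294)
  f(x*)   = 56.6578

x* = (2.6373, -0.8549, 2.4353), lambda* = (8.2157, 11.6294)


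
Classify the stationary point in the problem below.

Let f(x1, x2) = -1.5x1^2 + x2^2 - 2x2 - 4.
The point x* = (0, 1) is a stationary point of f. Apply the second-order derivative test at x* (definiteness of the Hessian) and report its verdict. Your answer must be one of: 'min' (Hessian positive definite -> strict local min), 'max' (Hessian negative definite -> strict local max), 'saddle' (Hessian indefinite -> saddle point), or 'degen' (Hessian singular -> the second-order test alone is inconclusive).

Compute the Hessian H = grad^2 f:
  H = [[-3, 0], [0, 2]]
Verify stationarity: grad f(x*) = H x* + g = (0, 0).
Eigenvalues of H: -3, 2.
Eigenvalues have mixed signs, so H is indefinite -> x* is a saddle point.

saddle


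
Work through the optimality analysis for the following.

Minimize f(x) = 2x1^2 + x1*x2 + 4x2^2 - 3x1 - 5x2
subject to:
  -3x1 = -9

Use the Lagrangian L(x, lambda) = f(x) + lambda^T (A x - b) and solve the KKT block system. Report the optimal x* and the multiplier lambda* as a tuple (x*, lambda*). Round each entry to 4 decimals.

Form the Lagrangian:
  L(x, lambda) = (1/2) x^T Q x + c^T x + lambda^T (A x - b)
Stationarity (grad_x L = 0): Q x + c + A^T lambda = 0.
Primal feasibility: A x = b.

This gives the KKT block system:
  [ Q   A^T ] [ x     ]   [-c ]
  [ A    0  ] [ lambda ] = [ b ]

Solving the linear system:
  x*      = (3, 0.25)
  lambda* = (3.0833)
  f(x*)   = 8.75

x* = (3, 0.25), lambda* = (3.0833)


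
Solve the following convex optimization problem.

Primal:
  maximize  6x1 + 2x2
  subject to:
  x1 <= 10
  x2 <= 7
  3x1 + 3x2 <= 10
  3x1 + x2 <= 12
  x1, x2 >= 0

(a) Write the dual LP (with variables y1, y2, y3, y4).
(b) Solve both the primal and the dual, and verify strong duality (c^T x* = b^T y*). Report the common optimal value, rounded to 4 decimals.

The standard primal-dual pair for 'max c^T x s.t. A x <= b, x >= 0' is:
  Dual:  min b^T y  s.t.  A^T y >= c,  y >= 0.

So the dual LP is:
  minimize  10y1 + 7y2 + 10y3 + 12y4
  subject to:
    y1 + 3y3 + 3y4 >= 6
    y2 + 3y3 + y4 >= 2
    y1, y2, y3, y4 >= 0

Solving the primal: x* = (3.3333, 0).
  primal value c^T x* = 20.
Solving the dual: y* = (0, 0, 2, 0).
  dual value b^T y* = 20.
Strong duality: c^T x* = b^T y*. Confirmed.

20


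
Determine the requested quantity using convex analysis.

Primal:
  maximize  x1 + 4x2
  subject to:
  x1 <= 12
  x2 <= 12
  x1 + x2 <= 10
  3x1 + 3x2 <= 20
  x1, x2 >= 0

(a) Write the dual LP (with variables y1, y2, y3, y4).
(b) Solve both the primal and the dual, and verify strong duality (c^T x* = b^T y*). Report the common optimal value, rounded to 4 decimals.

The standard primal-dual pair for 'max c^T x s.t. A x <= b, x >= 0' is:
  Dual:  min b^T y  s.t.  A^T y >= c,  y >= 0.

So the dual LP is:
  minimize  12y1 + 12y2 + 10y3 + 20y4
  subject to:
    y1 + y3 + 3y4 >= 1
    y2 + y3 + 3y4 >= 4
    y1, y2, y3, y4 >= 0

Solving the primal: x* = (0, 6.6667).
  primal value c^T x* = 26.6667.
Solving the dual: y* = (0, 0, 0, 1.3333).
  dual value b^T y* = 26.6667.
Strong duality: c^T x* = b^T y*. Confirmed.

26.6667


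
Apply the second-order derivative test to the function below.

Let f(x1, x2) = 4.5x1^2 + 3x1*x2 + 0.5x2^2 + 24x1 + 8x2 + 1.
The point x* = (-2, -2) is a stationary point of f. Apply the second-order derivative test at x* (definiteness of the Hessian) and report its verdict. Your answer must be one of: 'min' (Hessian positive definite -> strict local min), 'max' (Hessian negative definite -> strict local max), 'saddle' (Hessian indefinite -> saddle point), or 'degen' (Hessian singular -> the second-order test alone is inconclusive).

Compute the Hessian H = grad^2 f:
  H = [[9, 3], [3, 1]]
Verify stationarity: grad f(x*) = H x* + g = (0, 0).
Eigenvalues of H: 0, 10.
H has a zero eigenvalue (singular; positive semidefinite but not definite), so H is neither positive definite, negative definite, nor indefinite. The second-order test alone is inconclusive -> degen.
(Indeed, f is constant along the null direction of H through x*, so x* is not a strict local extremum.)

degen


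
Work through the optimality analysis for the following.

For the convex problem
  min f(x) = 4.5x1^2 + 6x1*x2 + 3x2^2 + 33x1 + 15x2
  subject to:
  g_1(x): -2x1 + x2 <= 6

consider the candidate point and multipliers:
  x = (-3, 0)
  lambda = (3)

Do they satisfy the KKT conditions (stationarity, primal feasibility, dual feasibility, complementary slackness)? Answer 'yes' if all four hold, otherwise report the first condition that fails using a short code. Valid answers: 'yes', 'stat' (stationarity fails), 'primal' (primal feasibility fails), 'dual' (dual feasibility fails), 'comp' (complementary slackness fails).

Gradient of f: grad f(x) = Q x + c = (6, -3)
Constraint values g_i(x) = a_i^T x - b_i:
  g_1((-3, 0)) = 0
Stationarity residual: grad f(x) + sum_i lambda_i a_i = (0, 0)
  -> stationarity OK
Primal feasibility (all g_i <= 0): OK
Dual feasibility (all lambda_i >= 0): OK
Complementary slackness (lambda_i * g_i(x) = 0 for all i): OK

Verdict: yes, KKT holds.

yes


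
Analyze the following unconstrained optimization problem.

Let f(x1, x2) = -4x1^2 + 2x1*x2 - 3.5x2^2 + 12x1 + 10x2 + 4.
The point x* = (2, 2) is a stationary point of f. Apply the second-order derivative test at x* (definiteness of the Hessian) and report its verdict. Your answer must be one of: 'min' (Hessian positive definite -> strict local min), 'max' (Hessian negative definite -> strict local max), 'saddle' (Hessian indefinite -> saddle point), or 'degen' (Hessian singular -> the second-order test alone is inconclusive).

Compute the Hessian H = grad^2 f:
  H = [[-8, 2], [2, -7]]
Verify stationarity: grad f(x*) = H x* + g = (0, 0).
Eigenvalues of H: -9.5616, -5.4384.
Both eigenvalues < 0, so H is negative definite -> x* is a strict local max.

max


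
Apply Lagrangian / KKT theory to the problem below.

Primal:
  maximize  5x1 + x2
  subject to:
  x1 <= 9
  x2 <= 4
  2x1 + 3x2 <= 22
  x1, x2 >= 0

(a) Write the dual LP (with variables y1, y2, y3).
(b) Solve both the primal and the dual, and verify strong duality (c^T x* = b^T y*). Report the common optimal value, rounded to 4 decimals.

The standard primal-dual pair for 'max c^T x s.t. A x <= b, x >= 0' is:
  Dual:  min b^T y  s.t.  A^T y >= c,  y >= 0.

So the dual LP is:
  minimize  9y1 + 4y2 + 22y3
  subject to:
    y1 + 2y3 >= 5
    y2 + 3y3 >= 1
    y1, y2, y3 >= 0

Solving the primal: x* = (9, 1.3333).
  primal value c^T x* = 46.3333.
Solving the dual: y* = (4.3333, 0, 0.3333).
  dual value b^T y* = 46.3333.
Strong duality: c^T x* = b^T y*. Confirmed.

46.3333


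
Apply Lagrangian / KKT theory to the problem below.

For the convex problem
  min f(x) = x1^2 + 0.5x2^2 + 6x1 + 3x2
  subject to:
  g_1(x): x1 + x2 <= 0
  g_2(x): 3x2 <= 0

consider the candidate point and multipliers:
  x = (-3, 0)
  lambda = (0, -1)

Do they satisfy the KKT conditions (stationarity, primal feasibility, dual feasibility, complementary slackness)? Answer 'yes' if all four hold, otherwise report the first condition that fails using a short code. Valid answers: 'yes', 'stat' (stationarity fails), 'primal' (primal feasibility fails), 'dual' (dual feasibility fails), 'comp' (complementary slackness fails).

Gradient of f: grad f(x) = Q x + c = (0, 3)
Constraint values g_i(x) = a_i^T x - b_i:
  g_1((-3, 0)) = -3
  g_2((-3, 0)) = 0
Stationarity residual: grad f(x) + sum_i lambda_i a_i = (0, 0)
  -> stationarity OK
Primal feasibility (all g_i <= 0): OK
Dual feasibility (all lambda_i >= 0): FAILS
Complementary slackness (lambda_i * g_i(x) = 0 for all i): OK

Verdict: the first failing condition is dual_feasibility -> dual.

dual


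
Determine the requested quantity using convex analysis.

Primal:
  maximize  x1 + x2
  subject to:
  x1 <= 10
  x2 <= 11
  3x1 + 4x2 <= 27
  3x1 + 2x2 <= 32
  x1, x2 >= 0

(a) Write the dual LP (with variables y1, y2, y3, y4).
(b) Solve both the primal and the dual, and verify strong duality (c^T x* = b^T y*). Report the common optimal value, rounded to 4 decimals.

The standard primal-dual pair for 'max c^T x s.t. A x <= b, x >= 0' is:
  Dual:  min b^T y  s.t.  A^T y >= c,  y >= 0.

So the dual LP is:
  minimize  10y1 + 11y2 + 27y3 + 32y4
  subject to:
    y1 + 3y3 + 3y4 >= 1
    y2 + 4y3 + 2y4 >= 1
    y1, y2, y3, y4 >= 0

Solving the primal: x* = (9, 0).
  primal value c^T x* = 9.
Solving the dual: y* = (0, 0, 0.3333, 0).
  dual value b^T y* = 9.
Strong duality: c^T x* = b^T y*. Confirmed.

9


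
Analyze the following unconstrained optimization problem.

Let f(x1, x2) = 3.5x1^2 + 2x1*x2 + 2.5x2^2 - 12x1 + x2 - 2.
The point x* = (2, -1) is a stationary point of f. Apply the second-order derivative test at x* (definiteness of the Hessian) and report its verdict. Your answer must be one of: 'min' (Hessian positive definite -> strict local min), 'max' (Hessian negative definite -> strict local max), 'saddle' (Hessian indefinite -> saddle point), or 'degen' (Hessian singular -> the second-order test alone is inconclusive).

Compute the Hessian H = grad^2 f:
  H = [[7, 2], [2, 5]]
Verify stationarity: grad f(x*) = H x* + g = (0, 0).
Eigenvalues of H: 3.7639, 8.2361.
Both eigenvalues > 0, so H is positive definite -> x* is a strict local min.

min


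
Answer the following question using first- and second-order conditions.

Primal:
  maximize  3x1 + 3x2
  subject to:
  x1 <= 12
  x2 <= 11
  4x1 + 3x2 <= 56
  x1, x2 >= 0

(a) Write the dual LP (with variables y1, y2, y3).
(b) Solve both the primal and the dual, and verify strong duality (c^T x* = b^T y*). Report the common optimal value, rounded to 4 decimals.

The standard primal-dual pair for 'max c^T x s.t. A x <= b, x >= 0' is:
  Dual:  min b^T y  s.t.  A^T y >= c,  y >= 0.

So the dual LP is:
  minimize  12y1 + 11y2 + 56y3
  subject to:
    y1 + 4y3 >= 3
    y2 + 3y3 >= 3
    y1, y2, y3 >= 0

Solving the primal: x* = (5.75, 11).
  primal value c^T x* = 50.25.
Solving the dual: y* = (0, 0.75, 0.75).
  dual value b^T y* = 50.25.
Strong duality: c^T x* = b^T y*. Confirmed.

50.25


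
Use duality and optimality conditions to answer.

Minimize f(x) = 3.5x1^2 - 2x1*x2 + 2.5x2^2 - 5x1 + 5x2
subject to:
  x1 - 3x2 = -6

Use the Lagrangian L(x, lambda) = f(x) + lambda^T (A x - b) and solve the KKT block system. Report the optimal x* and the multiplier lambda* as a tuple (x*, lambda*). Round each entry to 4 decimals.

Form the Lagrangian:
  L(x, lambda) = (1/2) x^T Q x + c^T x + lambda^T (A x - b)
Stationarity (grad_x L = 0): Q x + c + A^T lambda = 0.
Primal feasibility: A x = b.

This gives the KKT block system:
  [ Q   A^T ] [ x     ]   [-c ]
  [ A    0  ] [ lambda ] = [ b ]

Solving the linear system:
  x*      = (0.6429, 2.2143)
  lambda* = (4.9286)
  f(x*)   = 18.7143

x* = (0.6429, 2.2143), lambda* = (4.9286)


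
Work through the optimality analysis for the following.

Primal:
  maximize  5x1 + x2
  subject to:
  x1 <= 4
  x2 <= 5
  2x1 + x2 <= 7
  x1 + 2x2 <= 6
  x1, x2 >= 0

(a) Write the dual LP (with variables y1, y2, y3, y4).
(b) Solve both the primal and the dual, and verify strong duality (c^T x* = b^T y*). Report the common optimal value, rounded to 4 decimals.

The standard primal-dual pair for 'max c^T x s.t. A x <= b, x >= 0' is:
  Dual:  min b^T y  s.t.  A^T y >= c,  y >= 0.

So the dual LP is:
  minimize  4y1 + 5y2 + 7y3 + 6y4
  subject to:
    y1 + 2y3 + y4 >= 5
    y2 + y3 + 2y4 >= 1
    y1, y2, y3, y4 >= 0

Solving the primal: x* = (3.5, 0).
  primal value c^T x* = 17.5.
Solving the dual: y* = (0, 0, 2.5, 0).
  dual value b^T y* = 17.5.
Strong duality: c^T x* = b^T y*. Confirmed.

17.5


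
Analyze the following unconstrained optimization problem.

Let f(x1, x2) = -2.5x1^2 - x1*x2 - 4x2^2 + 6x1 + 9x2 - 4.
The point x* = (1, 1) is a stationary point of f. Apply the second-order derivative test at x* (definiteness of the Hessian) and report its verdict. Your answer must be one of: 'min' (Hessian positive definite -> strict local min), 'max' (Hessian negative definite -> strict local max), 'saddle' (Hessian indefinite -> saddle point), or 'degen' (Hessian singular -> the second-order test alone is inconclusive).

Compute the Hessian H = grad^2 f:
  H = [[-5, -1], [-1, -8]]
Verify stationarity: grad f(x*) = H x* + g = (0, 0).
Eigenvalues of H: -8.3028, -4.6972.
Both eigenvalues < 0, so H is negative definite -> x* is a strict local max.

max


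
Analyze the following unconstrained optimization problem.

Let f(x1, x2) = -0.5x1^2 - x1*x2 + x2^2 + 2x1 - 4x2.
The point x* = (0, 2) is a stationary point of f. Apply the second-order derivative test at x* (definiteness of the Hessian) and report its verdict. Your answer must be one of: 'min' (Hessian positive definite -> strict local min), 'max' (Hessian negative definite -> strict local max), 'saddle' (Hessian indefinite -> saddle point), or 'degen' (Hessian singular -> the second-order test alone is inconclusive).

Compute the Hessian H = grad^2 f:
  H = [[-1, -1], [-1, 2]]
Verify stationarity: grad f(x*) = H x* + g = (0, 0).
Eigenvalues of H: -1.3028, 2.3028.
Eigenvalues have mixed signs, so H is indefinite -> x* is a saddle point.

saddle


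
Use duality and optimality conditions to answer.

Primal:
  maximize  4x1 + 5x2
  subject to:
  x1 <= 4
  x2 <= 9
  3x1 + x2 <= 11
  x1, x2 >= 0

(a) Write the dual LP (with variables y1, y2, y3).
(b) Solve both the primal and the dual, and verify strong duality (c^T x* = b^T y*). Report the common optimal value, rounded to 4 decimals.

The standard primal-dual pair for 'max c^T x s.t. A x <= b, x >= 0' is:
  Dual:  min b^T y  s.t.  A^T y >= c,  y >= 0.

So the dual LP is:
  minimize  4y1 + 9y2 + 11y3
  subject to:
    y1 + 3y3 >= 4
    y2 + y3 >= 5
    y1, y2, y3 >= 0

Solving the primal: x* = (0.6667, 9).
  primal value c^T x* = 47.6667.
Solving the dual: y* = (0, 3.6667, 1.3333).
  dual value b^T y* = 47.6667.
Strong duality: c^T x* = b^T y*. Confirmed.

47.6667


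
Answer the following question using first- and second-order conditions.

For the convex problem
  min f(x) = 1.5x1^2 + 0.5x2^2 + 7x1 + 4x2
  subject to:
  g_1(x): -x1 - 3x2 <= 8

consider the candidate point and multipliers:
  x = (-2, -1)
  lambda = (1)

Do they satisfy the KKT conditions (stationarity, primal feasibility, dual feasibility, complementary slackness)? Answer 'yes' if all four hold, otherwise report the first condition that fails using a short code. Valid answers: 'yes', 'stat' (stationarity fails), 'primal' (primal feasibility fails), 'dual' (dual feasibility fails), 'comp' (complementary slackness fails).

Gradient of f: grad f(x) = Q x + c = (1, 3)
Constraint values g_i(x) = a_i^T x - b_i:
  g_1((-2, -1)) = -3
Stationarity residual: grad f(x) + sum_i lambda_i a_i = (0, 0)
  -> stationarity OK
Primal feasibility (all g_i <= 0): OK
Dual feasibility (all lambda_i >= 0): OK
Complementary slackness (lambda_i * g_i(x) = 0 for all i): FAILS

Verdict: the first failing condition is complementary_slackness -> comp.

comp


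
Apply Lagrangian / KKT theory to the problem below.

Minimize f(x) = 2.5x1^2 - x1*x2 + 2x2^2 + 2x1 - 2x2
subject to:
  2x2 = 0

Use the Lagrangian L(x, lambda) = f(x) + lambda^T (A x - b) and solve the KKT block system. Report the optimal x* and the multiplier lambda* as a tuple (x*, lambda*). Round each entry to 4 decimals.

Form the Lagrangian:
  L(x, lambda) = (1/2) x^T Q x + c^T x + lambda^T (A x - b)
Stationarity (grad_x L = 0): Q x + c + A^T lambda = 0.
Primal feasibility: A x = b.

This gives the KKT block system:
  [ Q   A^T ] [ x     ]   [-c ]
  [ A    0  ] [ lambda ] = [ b ]

Solving the linear system:
  x*      = (-0.4, 0)
  lambda* = (0.8)
  f(x*)   = -0.4

x* = (-0.4, 0), lambda* = (0.8)


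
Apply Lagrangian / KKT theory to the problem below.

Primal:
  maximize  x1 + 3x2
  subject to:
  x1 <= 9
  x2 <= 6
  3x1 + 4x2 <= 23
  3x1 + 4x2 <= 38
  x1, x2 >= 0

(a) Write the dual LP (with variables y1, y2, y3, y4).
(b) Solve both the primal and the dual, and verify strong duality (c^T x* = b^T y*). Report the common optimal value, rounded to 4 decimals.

The standard primal-dual pair for 'max c^T x s.t. A x <= b, x >= 0' is:
  Dual:  min b^T y  s.t.  A^T y >= c,  y >= 0.

So the dual LP is:
  minimize  9y1 + 6y2 + 23y3 + 38y4
  subject to:
    y1 + 3y3 + 3y4 >= 1
    y2 + 4y3 + 4y4 >= 3
    y1, y2, y3, y4 >= 0

Solving the primal: x* = (0, 5.75).
  primal value c^T x* = 17.25.
Solving the dual: y* = (0, 0, 0.75, 0).
  dual value b^T y* = 17.25.
Strong duality: c^T x* = b^T y*. Confirmed.

17.25


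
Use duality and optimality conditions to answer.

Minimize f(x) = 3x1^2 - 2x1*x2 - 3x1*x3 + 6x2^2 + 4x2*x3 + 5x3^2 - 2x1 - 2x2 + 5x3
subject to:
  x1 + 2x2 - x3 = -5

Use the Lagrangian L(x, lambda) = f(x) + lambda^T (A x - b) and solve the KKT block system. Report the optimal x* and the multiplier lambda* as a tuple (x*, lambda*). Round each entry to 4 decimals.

Form the Lagrangian:
  L(x, lambda) = (1/2) x^T Q x + c^T x + lambda^T (A x - b)
Stationarity (grad_x L = 0): Q x + c + A^T lambda = 0.
Primal feasibility: A x = b.

This gives the KKT block system:
  [ Q   A^T ] [ x     ]   [-c ]
  [ A    0  ] [ lambda ] = [ b ]

Solving the linear system:
  x*      = (-1.2642, -1.5849, 0.566)
  lambda* = (8.1132)
  f(x*)   = 24.5472

x* = (-1.2642, -1.5849, 0.566), lambda* = (8.1132)


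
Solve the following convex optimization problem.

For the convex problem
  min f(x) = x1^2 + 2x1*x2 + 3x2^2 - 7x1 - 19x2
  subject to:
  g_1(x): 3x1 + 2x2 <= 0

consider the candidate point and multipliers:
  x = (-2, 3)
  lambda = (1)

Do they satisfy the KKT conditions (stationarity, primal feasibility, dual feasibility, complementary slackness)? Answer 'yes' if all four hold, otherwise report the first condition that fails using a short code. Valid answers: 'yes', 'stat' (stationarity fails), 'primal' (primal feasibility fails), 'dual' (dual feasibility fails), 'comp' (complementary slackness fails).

Gradient of f: grad f(x) = Q x + c = (-5, -5)
Constraint values g_i(x) = a_i^T x - b_i:
  g_1((-2, 3)) = 0
Stationarity residual: grad f(x) + sum_i lambda_i a_i = (-2, -3)
  -> stationarity FAILS
Primal feasibility (all g_i <= 0): OK
Dual feasibility (all lambda_i >= 0): OK
Complementary slackness (lambda_i * g_i(x) = 0 for all i): OK

Verdict: the first failing condition is stationarity -> stat.

stat


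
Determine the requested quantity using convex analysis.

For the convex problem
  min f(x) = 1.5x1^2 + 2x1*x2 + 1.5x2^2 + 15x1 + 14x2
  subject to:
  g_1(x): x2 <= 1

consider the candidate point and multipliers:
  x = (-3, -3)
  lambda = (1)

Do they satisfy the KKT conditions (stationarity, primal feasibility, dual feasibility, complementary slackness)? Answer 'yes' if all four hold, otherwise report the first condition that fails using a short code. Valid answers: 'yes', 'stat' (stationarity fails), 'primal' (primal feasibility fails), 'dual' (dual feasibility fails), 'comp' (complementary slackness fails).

Gradient of f: grad f(x) = Q x + c = (0, -1)
Constraint values g_i(x) = a_i^T x - b_i:
  g_1((-3, -3)) = -4
Stationarity residual: grad f(x) + sum_i lambda_i a_i = (0, 0)
  -> stationarity OK
Primal feasibility (all g_i <= 0): OK
Dual feasibility (all lambda_i >= 0): OK
Complementary slackness (lambda_i * g_i(x) = 0 for all i): FAILS

Verdict: the first failing condition is complementary_slackness -> comp.

comp


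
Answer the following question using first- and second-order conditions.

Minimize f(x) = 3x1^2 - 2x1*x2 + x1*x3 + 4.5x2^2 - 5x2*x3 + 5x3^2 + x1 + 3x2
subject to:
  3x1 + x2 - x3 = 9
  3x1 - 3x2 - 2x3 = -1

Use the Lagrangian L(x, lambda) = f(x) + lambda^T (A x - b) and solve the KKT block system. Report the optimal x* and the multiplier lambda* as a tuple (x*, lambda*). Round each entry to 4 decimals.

Form the Lagrangian:
  L(x, lambda) = (1/2) x^T Q x + c^T x + lambda^T (A x - b)
Stationarity (grad_x L = 0): Q x + c + A^T lambda = 0.
Primal feasibility: A x = b.

This gives the KKT block system:
  [ Q   A^T ] [ x     ]   [-c ]
  [ A    0  ] [ lambda ] = [ b ]

Solving the linear system:
  x*      = (2.4889, 2.3066, 0.7734)
  lambda* = (-6.7521, 2.7209)
  f(x*)   = 36.4496

x* = (2.4889, 2.3066, 0.7734), lambda* = (-6.7521, 2.7209)


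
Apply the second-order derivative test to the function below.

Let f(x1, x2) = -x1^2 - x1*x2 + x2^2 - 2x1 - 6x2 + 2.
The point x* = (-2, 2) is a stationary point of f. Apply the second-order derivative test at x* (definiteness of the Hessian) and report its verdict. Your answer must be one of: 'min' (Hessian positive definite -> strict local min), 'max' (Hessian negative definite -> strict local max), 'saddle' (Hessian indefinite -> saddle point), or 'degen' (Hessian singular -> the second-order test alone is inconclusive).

Compute the Hessian H = grad^2 f:
  H = [[-2, -1], [-1, 2]]
Verify stationarity: grad f(x*) = H x* + g = (0, 0).
Eigenvalues of H: -2.2361, 2.2361.
Eigenvalues have mixed signs, so H is indefinite -> x* is a saddle point.

saddle


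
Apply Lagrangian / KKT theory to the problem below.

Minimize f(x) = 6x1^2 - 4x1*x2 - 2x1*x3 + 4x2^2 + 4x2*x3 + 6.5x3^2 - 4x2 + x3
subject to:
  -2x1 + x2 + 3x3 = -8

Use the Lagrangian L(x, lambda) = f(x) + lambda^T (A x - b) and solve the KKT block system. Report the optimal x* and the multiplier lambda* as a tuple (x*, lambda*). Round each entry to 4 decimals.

Form the Lagrangian:
  L(x, lambda) = (1/2) x^T Q x + c^T x + lambda^T (A x - b)
Stationarity (grad_x L = 0): Q x + c + A^T lambda = 0.
Primal feasibility: A x = b.

This gives the KKT block system:
  [ Q   A^T ] [ x     ]   [-c ]
  [ A    0  ] [ lambda ] = [ b ]

Solving the linear system:
  x*      = (1.4282, 1.2574, -2.1337)
  lambda* = (8.1881)
  f(x*)   = 29.1708

x* = (1.4282, 1.2574, -2.1337), lambda* = (8.1881)


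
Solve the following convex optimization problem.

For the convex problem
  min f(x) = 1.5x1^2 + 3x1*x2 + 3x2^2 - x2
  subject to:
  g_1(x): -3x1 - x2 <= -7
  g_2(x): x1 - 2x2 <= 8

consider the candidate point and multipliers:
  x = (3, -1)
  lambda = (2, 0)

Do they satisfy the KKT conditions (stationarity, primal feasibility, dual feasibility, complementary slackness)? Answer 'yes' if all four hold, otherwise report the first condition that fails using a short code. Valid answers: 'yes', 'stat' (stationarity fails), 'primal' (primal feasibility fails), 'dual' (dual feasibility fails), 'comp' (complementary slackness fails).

Gradient of f: grad f(x) = Q x + c = (6, 2)
Constraint values g_i(x) = a_i^T x - b_i:
  g_1((3, -1)) = -1
  g_2((3, -1)) = -3
Stationarity residual: grad f(x) + sum_i lambda_i a_i = (0, 0)
  -> stationarity OK
Primal feasibility (all g_i <= 0): OK
Dual feasibility (all lambda_i >= 0): OK
Complementary slackness (lambda_i * g_i(x) = 0 for all i): FAILS

Verdict: the first failing condition is complementary_slackness -> comp.

comp


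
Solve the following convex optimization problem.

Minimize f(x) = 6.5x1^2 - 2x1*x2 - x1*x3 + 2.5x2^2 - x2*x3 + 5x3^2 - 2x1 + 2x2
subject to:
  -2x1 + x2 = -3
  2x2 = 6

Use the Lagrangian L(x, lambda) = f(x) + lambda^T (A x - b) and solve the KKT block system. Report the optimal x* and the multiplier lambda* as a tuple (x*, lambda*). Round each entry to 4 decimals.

Form the Lagrangian:
  L(x, lambda) = (1/2) x^T Q x + c^T x + lambda^T (A x - b)
Stationarity (grad_x L = 0): Q x + c + A^T lambda = 0.
Primal feasibility: A x = b.

This gives the KKT block system:
  [ Q   A^T ] [ x     ]   [-c ]
  [ A    0  ] [ lambda ] = [ b ]

Solving the linear system:
  x*      = (3, 3, 0.6)
  lambda* = (15.2, -12.8)
  f(x*)   = 61.2

x* = (3, 3, 0.6), lambda* = (15.2, -12.8)


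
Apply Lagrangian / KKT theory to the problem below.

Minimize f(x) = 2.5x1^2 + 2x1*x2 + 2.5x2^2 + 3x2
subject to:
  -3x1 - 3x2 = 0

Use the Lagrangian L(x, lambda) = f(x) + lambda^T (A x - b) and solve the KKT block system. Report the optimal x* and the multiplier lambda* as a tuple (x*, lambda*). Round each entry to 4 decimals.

Form the Lagrangian:
  L(x, lambda) = (1/2) x^T Q x + c^T x + lambda^T (A x - b)
Stationarity (grad_x L = 0): Q x + c + A^T lambda = 0.
Primal feasibility: A x = b.

This gives the KKT block system:
  [ Q   A^T ] [ x     ]   [-c ]
  [ A    0  ] [ lambda ] = [ b ]

Solving the linear system:
  x*      = (0.5, -0.5)
  lambda* = (0.5)
  f(x*)   = -0.75

x* = (0.5, -0.5), lambda* = (0.5)


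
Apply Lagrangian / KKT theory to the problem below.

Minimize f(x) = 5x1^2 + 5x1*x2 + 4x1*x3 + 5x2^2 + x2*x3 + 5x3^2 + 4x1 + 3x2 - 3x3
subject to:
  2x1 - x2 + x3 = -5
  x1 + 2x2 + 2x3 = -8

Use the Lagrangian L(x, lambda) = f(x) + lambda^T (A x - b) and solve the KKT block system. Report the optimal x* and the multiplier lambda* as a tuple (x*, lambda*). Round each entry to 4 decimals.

Form the Lagrangian:
  L(x, lambda) = (1/2) x^T Q x + c^T x + lambda^T (A x - b)
Stationarity (grad_x L = 0): Q x + c + A^T lambda = 0.
Primal feasibility: A x = b.

This gives the KKT block system:
  [ Q   A^T ] [ x     ]   [-c ]
  [ A    0  ] [ lambda ] = [ b ]

Solving the linear system:
  x*      = (-1.8791, -0.9093, -2.1512)
  lambda* = (7.6488, 12.6442)
  f(x*)   = 67.8035

x* = (-1.8791, -0.9093, -2.1512), lambda* = (7.6488, 12.6442)


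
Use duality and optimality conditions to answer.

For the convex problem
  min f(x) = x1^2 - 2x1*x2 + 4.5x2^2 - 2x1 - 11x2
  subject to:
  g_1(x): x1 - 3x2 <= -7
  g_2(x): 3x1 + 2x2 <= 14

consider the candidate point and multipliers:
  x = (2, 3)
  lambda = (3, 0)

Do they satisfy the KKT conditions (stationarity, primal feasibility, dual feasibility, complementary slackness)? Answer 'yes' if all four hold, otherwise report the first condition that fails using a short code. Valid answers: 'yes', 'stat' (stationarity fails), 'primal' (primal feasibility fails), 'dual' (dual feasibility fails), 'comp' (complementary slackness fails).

Gradient of f: grad f(x) = Q x + c = (-4, 12)
Constraint values g_i(x) = a_i^T x - b_i:
  g_1((2, 3)) = 0
  g_2((2, 3)) = -2
Stationarity residual: grad f(x) + sum_i lambda_i a_i = (-1, 3)
  -> stationarity FAILS
Primal feasibility (all g_i <= 0): OK
Dual feasibility (all lambda_i >= 0): OK
Complementary slackness (lambda_i * g_i(x) = 0 for all i): OK

Verdict: the first failing condition is stationarity -> stat.

stat


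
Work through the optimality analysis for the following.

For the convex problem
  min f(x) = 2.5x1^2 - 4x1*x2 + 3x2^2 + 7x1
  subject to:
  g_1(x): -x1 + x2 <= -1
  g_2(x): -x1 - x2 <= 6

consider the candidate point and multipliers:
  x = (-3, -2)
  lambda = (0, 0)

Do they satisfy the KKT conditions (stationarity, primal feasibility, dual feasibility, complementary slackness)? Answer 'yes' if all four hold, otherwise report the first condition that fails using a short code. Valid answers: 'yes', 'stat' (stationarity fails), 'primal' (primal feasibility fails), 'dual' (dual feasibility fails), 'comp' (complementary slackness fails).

Gradient of f: grad f(x) = Q x + c = (0, 0)
Constraint values g_i(x) = a_i^T x - b_i:
  g_1((-3, -2)) = 2
  g_2((-3, -2)) = -1
Stationarity residual: grad f(x) + sum_i lambda_i a_i = (0, 0)
  -> stationarity OK
Primal feasibility (all g_i <= 0): FAILS
Dual feasibility (all lambda_i >= 0): OK
Complementary slackness (lambda_i * g_i(x) = 0 for all i): OK

Verdict: the first failing condition is primal_feasibility -> primal.

primal


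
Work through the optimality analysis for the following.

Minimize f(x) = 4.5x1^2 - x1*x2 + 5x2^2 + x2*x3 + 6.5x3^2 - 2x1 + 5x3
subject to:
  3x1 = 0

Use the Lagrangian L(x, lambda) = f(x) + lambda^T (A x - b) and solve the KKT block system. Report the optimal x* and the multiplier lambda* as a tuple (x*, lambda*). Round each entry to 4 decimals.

Form the Lagrangian:
  L(x, lambda) = (1/2) x^T Q x + c^T x + lambda^T (A x - b)
Stationarity (grad_x L = 0): Q x + c + A^T lambda = 0.
Primal feasibility: A x = b.

This gives the KKT block system:
  [ Q   A^T ] [ x     ]   [-c ]
  [ A    0  ] [ lambda ] = [ b ]

Solving the linear system:
  x*      = (0, 0.0388, -0.3876)
  lambda* = (0.6796)
  f(x*)   = -0.969

x* = (0, 0.0388, -0.3876), lambda* = (0.6796)


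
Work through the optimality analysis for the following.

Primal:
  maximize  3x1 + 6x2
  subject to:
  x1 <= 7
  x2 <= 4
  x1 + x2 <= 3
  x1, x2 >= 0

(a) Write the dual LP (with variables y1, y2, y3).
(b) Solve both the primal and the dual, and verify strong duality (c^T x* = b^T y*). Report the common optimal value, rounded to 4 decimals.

The standard primal-dual pair for 'max c^T x s.t. A x <= b, x >= 0' is:
  Dual:  min b^T y  s.t.  A^T y >= c,  y >= 0.

So the dual LP is:
  minimize  7y1 + 4y2 + 3y3
  subject to:
    y1 + y3 >= 3
    y2 + y3 >= 6
    y1, y2, y3 >= 0

Solving the primal: x* = (0, 3).
  primal value c^T x* = 18.
Solving the dual: y* = (0, 0, 6).
  dual value b^T y* = 18.
Strong duality: c^T x* = b^T y*. Confirmed.

18


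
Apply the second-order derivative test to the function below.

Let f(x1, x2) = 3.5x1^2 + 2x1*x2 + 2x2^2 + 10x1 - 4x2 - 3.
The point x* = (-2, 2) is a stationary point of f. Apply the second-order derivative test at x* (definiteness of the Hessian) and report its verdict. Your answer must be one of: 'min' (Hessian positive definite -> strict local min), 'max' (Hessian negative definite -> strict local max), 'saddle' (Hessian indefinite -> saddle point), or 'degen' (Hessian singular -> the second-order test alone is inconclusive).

Compute the Hessian H = grad^2 f:
  H = [[7, 2], [2, 4]]
Verify stationarity: grad f(x*) = H x* + g = (0, 0).
Eigenvalues of H: 3, 8.
Both eigenvalues > 0, so H is positive definite -> x* is a strict local min.

min


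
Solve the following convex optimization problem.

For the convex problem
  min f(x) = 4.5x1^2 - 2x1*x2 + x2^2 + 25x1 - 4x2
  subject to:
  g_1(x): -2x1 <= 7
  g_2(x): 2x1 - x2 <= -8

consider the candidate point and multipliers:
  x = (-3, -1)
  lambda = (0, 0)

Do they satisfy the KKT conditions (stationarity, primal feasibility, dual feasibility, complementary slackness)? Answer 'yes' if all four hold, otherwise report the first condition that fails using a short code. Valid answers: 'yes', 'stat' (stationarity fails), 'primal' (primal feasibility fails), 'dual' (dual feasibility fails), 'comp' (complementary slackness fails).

Gradient of f: grad f(x) = Q x + c = (0, 0)
Constraint values g_i(x) = a_i^T x - b_i:
  g_1((-3, -1)) = -1
  g_2((-3, -1)) = 3
Stationarity residual: grad f(x) + sum_i lambda_i a_i = (0, 0)
  -> stationarity OK
Primal feasibility (all g_i <= 0): FAILS
Dual feasibility (all lambda_i >= 0): OK
Complementary slackness (lambda_i * g_i(x) = 0 for all i): OK

Verdict: the first failing condition is primal_feasibility -> primal.

primal
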